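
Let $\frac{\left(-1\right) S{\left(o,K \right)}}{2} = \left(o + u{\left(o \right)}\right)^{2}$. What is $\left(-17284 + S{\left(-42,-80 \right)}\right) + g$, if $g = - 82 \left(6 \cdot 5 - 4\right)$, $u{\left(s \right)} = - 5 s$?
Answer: $-75864$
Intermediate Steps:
$g = -2132$ ($g = - 82 \left(30 - 4\right) = \left(-82\right) 26 = -2132$)
$S{\left(o,K \right)} = - 32 o^{2}$ ($S{\left(o,K \right)} = - 2 \left(o - 5 o\right)^{2} = - 2 \left(- 4 o\right)^{2} = - 2 \cdot 16 o^{2} = - 32 o^{2}$)
$\left(-17284 + S{\left(-42,-80 \right)}\right) + g = \left(-17284 - 32 \left(-42\right)^{2}\right) - 2132 = \left(-17284 - 56448\right) - 2132 = -73732 - 2132 = -75864$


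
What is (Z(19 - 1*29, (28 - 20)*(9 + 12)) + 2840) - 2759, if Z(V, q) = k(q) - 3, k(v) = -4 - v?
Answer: -94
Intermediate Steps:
Z(V, q) = -7 - q (Z(V, q) = (-4 - q) - 3 = -7 - q)
(Z(19 - 1*29, (28 - 20)*(9 + 12)) + 2840) - 2759 = ((-7 - (28 - 20)*(9 + 12)) + 2840) - 2759 = ((-7 - 8*21) + 2840) - 2759 = ((-7 - 1*168) + 2840) - 2759 = ((-7 - 168) + 2840) - 2759 = (-175 + 2840) - 2759 = 2665 - 2759 = -94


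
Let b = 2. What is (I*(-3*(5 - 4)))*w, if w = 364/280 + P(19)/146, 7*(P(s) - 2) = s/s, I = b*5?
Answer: -20154/511 ≈ -39.440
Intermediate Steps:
I = 10 (I = 2*5 = 10)
P(s) = 15/7 (P(s) = 2 + (s/s)/7 = 2 + (⅐)*1 = 2 + ⅐ = 15/7)
w = 3359/2555 (w = 364/280 + (15/7)/146 = 364*(1/280) + (15/7)*(1/146) = 13/10 + 15/1022 = 3359/2555 ≈ 1.3147)
(I*(-3*(5 - 4)))*w = (10*(-3*(5 - 4)))*(3359/2555) = (10*(-3*1))*(3359/2555) = (10*(-3))*(3359/2555) = -30*3359/2555 = -20154/511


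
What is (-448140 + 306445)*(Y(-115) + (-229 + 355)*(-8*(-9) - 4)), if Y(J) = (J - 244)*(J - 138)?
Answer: -14083774525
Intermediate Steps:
Y(J) = (-244 + J)*(-138 + J)
(-448140 + 306445)*(Y(-115) + (-229 + 355)*(-8*(-9) - 4)) = (-448140 + 306445)*((33672 + (-115)² - 382*(-115)) + (-229 + 355)*(-8*(-9) - 4)) = -141695*((33672 + 13225 + 43930) + 126*(72 - 4)) = -141695*(90827 + 126*68) = -141695*(90827 + 8568) = -141695*99395 = -14083774525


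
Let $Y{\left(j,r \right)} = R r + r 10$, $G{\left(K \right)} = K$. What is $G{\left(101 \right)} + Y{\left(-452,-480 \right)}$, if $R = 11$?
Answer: $-9979$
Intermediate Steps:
$Y{\left(j,r \right)} = 21 r$ ($Y{\left(j,r \right)} = 11 r + r 10 = 11 r + 10 r = 21 r$)
$G{\left(101 \right)} + Y{\left(-452,-480 \right)} = 101 + 21 \left(-480\right) = 101 - 10080 = -9979$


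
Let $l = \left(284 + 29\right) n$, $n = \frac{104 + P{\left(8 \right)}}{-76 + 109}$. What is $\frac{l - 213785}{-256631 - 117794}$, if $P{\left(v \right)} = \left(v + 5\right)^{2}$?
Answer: $\frac{136656}{242275} \approx 0.56405$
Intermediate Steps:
$P{\left(v \right)} = \left(5 + v\right)^{2}$
$n = \frac{91}{11}$ ($n = \frac{104 + \left(5 + 8\right)^{2}}{-76 + 109} = \frac{104 + 13^{2}}{33} = \left(104 + 169\right) \frac{1}{33} = 273 \cdot \frac{1}{33} = \frac{91}{11} \approx 8.2727$)
$l = \frac{28483}{11}$ ($l = \left(284 + 29\right) \frac{91}{11} = 313 \cdot \frac{91}{11} = \frac{28483}{11} \approx 2589.4$)
$\frac{l - 213785}{-256631 - 117794} = \frac{\frac{28483}{11} - 213785}{-256631 - 117794} = - \frac{2323152}{11 \left(-256631 - 117794\right)} = - \frac{2323152}{11 \left(-374425\right)} = \left(- \frac{2323152}{11}\right) \left(- \frac{1}{374425}\right) = \frac{136656}{242275}$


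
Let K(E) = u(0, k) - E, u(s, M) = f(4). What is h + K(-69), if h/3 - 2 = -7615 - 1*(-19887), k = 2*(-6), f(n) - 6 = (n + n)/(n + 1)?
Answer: 184493/5 ≈ 36899.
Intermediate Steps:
f(n) = 6 + 2*n/(1 + n) (f(n) = 6 + (n + n)/(n + 1) = 6 + (2*n)/(1 + n) = 6 + 2*n/(1 + n))
k = -12
u(s, M) = 38/5 (u(s, M) = 2*(3 + 4*4)/(1 + 4) = 2*(3 + 16)/5 = 2*(⅕)*19 = 38/5)
K(E) = 38/5 - E
h = 36822 (h = 6 + 3*(-7615 - 1*(-19887)) = 6 + 3*(-7615 + 19887) = 6 + 3*12272 = 6 + 36816 = 36822)
h + K(-69) = 36822 + (38/5 - 1*(-69)) = 36822 + (38/5 + 69) = 36822 + 383/5 = 184493/5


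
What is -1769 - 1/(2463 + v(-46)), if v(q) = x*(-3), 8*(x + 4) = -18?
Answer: -17560867/9927 ≈ -1769.0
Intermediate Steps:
x = -25/4 (x = -4 + (⅛)*(-18) = -4 - 9/4 = -25/4 ≈ -6.2500)
v(q) = 75/4 (v(q) = -25/4*(-3) = 75/4)
-1769 - 1/(2463 + v(-46)) = -1769 - 1/(2463 + 75/4) = -1769 - 1/9927/4 = -1769 - 1*4/9927 = -1769 - 4/9927 = -17560867/9927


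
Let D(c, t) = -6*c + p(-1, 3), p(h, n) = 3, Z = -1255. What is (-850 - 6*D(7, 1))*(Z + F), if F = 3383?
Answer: -1310848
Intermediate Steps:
D(c, t) = 3 - 6*c (D(c, t) = -6*c + 3 = 3 - 6*c)
(-850 - 6*D(7, 1))*(Z + F) = (-850 - 6*(3 - 6*7))*(-1255 + 3383) = (-850 - 6*(3 - 42))*2128 = (-850 - 6*(-39))*2128 = (-850 + 234)*2128 = -616*2128 = -1310848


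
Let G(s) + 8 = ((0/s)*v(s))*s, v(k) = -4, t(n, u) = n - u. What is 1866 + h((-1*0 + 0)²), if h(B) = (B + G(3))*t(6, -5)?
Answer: 1778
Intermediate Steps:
G(s) = -8 (G(s) = -8 + ((0/s)*(-4))*s = -8 + (0*(-4))*s = -8 + 0*s = -8 + 0 = -8)
h(B) = -88 + 11*B (h(B) = (B - 8)*(6 - 1*(-5)) = (-8 + B)*(6 + 5) = (-8 + B)*11 = -88 + 11*B)
1866 + h((-1*0 + 0)²) = 1866 + (-88 + 11*(-1*0 + 0)²) = 1866 + (-88 + 11*(0 + 0)²) = 1866 + (-88 + 11*0²) = 1866 + (-88 + 11*0) = 1866 + (-88 + 0) = 1866 - 88 = 1778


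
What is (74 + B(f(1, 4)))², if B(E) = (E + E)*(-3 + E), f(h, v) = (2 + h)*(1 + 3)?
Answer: 84100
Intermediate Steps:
f(h, v) = 8 + 4*h (f(h, v) = (2 + h)*4 = 8 + 4*h)
B(E) = 2*E*(-3 + E) (B(E) = (2*E)*(-3 + E) = 2*E*(-3 + E))
(74 + B(f(1, 4)))² = (74 + 2*(8 + 4*1)*(-3 + (8 + 4*1)))² = (74 + 2*(8 + 4)*(-3 + (8 + 4)))² = (74 + 2*12*(-3 + 12))² = (74 + 2*12*9)² = (74 + 216)² = 290² = 84100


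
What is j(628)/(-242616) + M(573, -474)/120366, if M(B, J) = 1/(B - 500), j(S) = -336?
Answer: 123024161/88824932262 ≈ 0.0013850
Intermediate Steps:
M(B, J) = 1/(-500 + B)
j(628)/(-242616) + M(573, -474)/120366 = -336/(-242616) + 1/((-500 + 573)*120366) = -336*(-1/242616) + (1/120366)/73 = 14/10109 + (1/73)*(1/120366) = 14/10109 + 1/8786718 = 123024161/88824932262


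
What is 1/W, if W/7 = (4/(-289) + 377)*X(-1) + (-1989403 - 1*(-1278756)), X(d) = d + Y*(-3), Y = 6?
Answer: -289/1452129098 ≈ -1.9902e-7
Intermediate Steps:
X(d) = -18 + d (X(d) = d + 6*(-3) = d - 18 = -18 + d)
W = -1452129098/289 (W = 7*((4/(-289) + 377)*(-18 - 1) + (-1989403 - 1*(-1278756))) = 7*((4*(-1/289) + 377)*(-19) + (-1989403 + 1278756)) = 7*((-4/289 + 377)*(-19) - 710647) = 7*((108949/289)*(-19) - 710647) = 7*(-2070031/289 - 710647) = 7*(-207447014/289) = -1452129098/289 ≈ -5.0247e+6)
1/W = 1/(-1452129098/289) = -289/1452129098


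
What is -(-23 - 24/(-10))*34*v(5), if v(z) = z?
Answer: 3502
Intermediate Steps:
-(-23 - 24/(-10))*34*v(5) = -(-23 - 24/(-10))*34*5 = -(-23 - 24*(-1)/10)*34*5 = -(-23 - 1*(-12/5))*34*5 = -(-23 + 12/5)*34*5 = -(-103/5*34)*5 = -(-3502)*5/5 = -1*(-3502) = 3502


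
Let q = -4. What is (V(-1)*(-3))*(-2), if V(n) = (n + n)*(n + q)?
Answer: 60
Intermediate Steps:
V(n) = 2*n*(-4 + n) (V(n) = (n + n)*(n - 4) = (2*n)*(-4 + n) = 2*n*(-4 + n))
(V(-1)*(-3))*(-2) = ((2*(-1)*(-4 - 1))*(-3))*(-2) = ((2*(-1)*(-5))*(-3))*(-2) = (10*(-3))*(-2) = -30*(-2) = 60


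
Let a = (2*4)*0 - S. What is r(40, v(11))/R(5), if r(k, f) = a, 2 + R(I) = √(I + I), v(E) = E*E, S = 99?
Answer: -33 - 33*√10/2 ≈ -85.178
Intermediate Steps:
v(E) = E²
R(I) = -2 + √2*√I (R(I) = -2 + √(I + I) = -2 + √(2*I) = -2 + √2*√I)
a = -99 (a = (2*4)*0 - 1*99 = 8*0 - 99 = 0 - 99 = -99)
r(k, f) = -99
r(40, v(11))/R(5) = -99/(-2 + √2*√5) = -99/(-2 + √10)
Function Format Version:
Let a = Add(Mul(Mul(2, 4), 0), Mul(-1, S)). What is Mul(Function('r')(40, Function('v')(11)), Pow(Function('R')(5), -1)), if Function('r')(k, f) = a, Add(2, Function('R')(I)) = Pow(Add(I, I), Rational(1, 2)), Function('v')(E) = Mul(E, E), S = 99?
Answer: Add(-33, Mul(Rational(-33, 2), Pow(10, Rational(1, 2)))) ≈ -85.178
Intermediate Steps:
Function('v')(E) = Pow(E, 2)
Function('R')(I) = Add(-2, Mul(Pow(2, Rational(1, 2)), Pow(I, Rational(1, 2)))) (Function('R')(I) = Add(-2, Pow(Add(I, I), Rational(1, 2))) = Add(-2, Pow(Mul(2, I), Rational(1, 2))) = Add(-2, Mul(Pow(2, Rational(1, 2)), Pow(I, Rational(1, 2)))))
a = -99 (a = Add(Mul(Mul(2, 4), 0), Mul(-1, 99)) = Add(Mul(8, 0), -99) = Add(0, -99) = -99)
Function('r')(k, f) = -99
Mul(Function('r')(40, Function('v')(11)), Pow(Function('R')(5), -1)) = Mul(-99, Pow(Add(-2, Mul(Pow(2, Rational(1, 2)), Pow(5, Rational(1, 2)))), -1)) = Mul(-99, Pow(Add(-2, Pow(10, Rational(1, 2))), -1))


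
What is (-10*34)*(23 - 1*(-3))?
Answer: -8840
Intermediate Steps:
(-10*34)*(23 - 1*(-3)) = -340*(23 + 3) = -340*26 = -8840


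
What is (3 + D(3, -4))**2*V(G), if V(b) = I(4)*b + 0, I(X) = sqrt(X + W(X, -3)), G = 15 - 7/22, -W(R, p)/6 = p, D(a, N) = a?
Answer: 5814*sqrt(22)/11 ≈ 2479.1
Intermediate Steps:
W(R, p) = -6*p
G = 323/22 (G = 15 - 7/22 = 323/22 ≈ 14.682)
I(X) = sqrt(18 + X) (I(X) = sqrt(X - 6*(-3)) = sqrt(X + 18) = sqrt(18 + X))
V(b) = b*sqrt(22) (V(b) = sqrt(18 + 4)*b + 0 = sqrt(22)*b + 0 = b*sqrt(22) + 0 = b*sqrt(22))
(3 + D(3, -4))**2*V(G) = (3 + 3)**2*(323*sqrt(22)/22) = 6**2*(323*sqrt(22)/22) = 36*(323*sqrt(22)/22) = 5814*sqrt(22)/11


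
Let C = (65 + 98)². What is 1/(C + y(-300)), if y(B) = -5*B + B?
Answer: 1/27769 ≈ 3.6011e-5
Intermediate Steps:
y(B) = -4*B
C = 26569 (C = 163² = 26569)
1/(C + y(-300)) = 1/(26569 - 4*(-300)) = 1/(26569 + 1200) = 1/27769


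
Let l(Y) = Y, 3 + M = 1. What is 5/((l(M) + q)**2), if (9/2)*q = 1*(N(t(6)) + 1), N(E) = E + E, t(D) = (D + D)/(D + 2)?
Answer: 81/20 ≈ 4.0500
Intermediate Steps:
M = -2 (M = -3 + 1 = -2)
t(D) = 2*D/(2 + D) (t(D) = (2*D)/(2 + D) = 2*D/(2 + D))
N(E) = 2*E
q = 8/9 (q = 2*(1*(2*(2*6/(2 + 6)) + 1))/9 = 2*(1*(2*(2*6/8) + 1))/9 = 2*(1*(2*(2*6*(1/8)) + 1))/9 = 2*(1*(2*(3/2) + 1))/9 = 2*(1*(3 + 1))/9 = 2*(1*4)/9 = (2/9)*4 = 8/9 ≈ 0.88889)
5/((l(M) + q)**2) = 5/((-2 + 8/9)**2) = 5/((-10/9)**2) = 5/(100/81) = 5*(81/100) = 81/20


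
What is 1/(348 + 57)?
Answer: 1/405 ≈ 0.0024691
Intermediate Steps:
1/(348 + 57) = 1/405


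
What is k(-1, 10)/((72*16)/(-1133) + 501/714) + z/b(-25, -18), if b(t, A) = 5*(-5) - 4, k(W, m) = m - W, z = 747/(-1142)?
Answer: -98170944037/2813870870 ≈ -34.888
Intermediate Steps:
z = -747/1142 (z = 747*(-1/1142) = -747/1142 ≈ -0.65412)
b(t, A) = -29 (b(t, A) = -25 - 4 = -29)
k(-1, 10)/((72*16)/(-1133) + 501/714) + z/b(-25, -18) = (10 - 1*(-1))/((72*16)/(-1133) + 501/714) - 747/1142/(-29) = (10 + 1)/(1152*(-1/1133) + 501*(1/714)) - 747/1142*(-1/29) = 11/(-1152/1133 + 167/238) + 747/33118 = 11/(-84965/269654) + 747/33118 = 11*(-269654/84965) + 747/33118 = -2966194/84965 + 747/33118 = -98170944037/2813870870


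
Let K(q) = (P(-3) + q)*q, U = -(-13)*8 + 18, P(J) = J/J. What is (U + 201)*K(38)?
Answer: 478686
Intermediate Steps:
P(J) = 1
U = 122 (U = -13*(-8) + 18 = 104 + 18 = 122)
K(q) = q*(1 + q) (K(q) = (1 + q)*q = q*(1 + q))
(U + 201)*K(38) = (122 + 201)*(38*(1 + 38)) = 323*(38*39) = 323*1482 = 478686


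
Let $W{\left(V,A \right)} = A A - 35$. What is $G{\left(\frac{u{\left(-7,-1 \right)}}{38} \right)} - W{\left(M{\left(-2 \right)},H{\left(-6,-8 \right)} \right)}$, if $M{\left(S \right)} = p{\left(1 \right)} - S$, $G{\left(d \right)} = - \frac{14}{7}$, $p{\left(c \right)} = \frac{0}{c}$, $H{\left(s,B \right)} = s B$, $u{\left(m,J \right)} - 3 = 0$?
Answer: $-2271$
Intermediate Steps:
$u{\left(m,J \right)} = 3$ ($u{\left(m,J \right)} = 3 + 0 = 3$)
$H{\left(s,B \right)} = B s$
$p{\left(c \right)} = 0$
$G{\left(d \right)} = -2$ ($G{\left(d \right)} = \left(-14\right) \frac{1}{7} = -2$)
$M{\left(S \right)} = - S$ ($M{\left(S \right)} = 0 - S = - S$)
$W{\left(V,A \right)} = -35 + A^{2}$ ($W{\left(V,A \right)} = A^{2} - 35 = -35 + A^{2}$)
$G{\left(\frac{u{\left(-7,-1 \right)}}{38} \right)} - W{\left(M{\left(-2 \right)},H{\left(-6,-8 \right)} \right)} = -2 - \left(-35 + \left(\left(-8\right) \left(-6\right)\right)^{2}\right) = -2 - \left(-35 + 48^{2}\right) = -2 - \left(-35 + 2304\right) = -2 - 2269 = -2271$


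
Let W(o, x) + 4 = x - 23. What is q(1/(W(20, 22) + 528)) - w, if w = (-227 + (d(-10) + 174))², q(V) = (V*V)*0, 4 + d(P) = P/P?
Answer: -3136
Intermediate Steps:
W(o, x) = -27 + x (W(o, x) = -4 + (x - 23) = -4 + (-23 + x) = -27 + x)
d(P) = -3 (d(P) = -4 + P/P = -4 + 1 = -3)
q(V) = 0 (q(V) = V²*0 = 0)
w = 3136 (w = (-227 + (-3 + 174))² = (-227 + 171)² = (-56)² = 3136)
q(1/(W(20, 22) + 528)) - w = 0 - 1*3136 = 0 - 3136 = -3136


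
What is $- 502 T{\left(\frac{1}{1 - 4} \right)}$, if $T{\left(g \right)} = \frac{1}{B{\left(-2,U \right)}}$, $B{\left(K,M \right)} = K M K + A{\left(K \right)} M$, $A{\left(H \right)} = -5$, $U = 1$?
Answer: $502$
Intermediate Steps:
$B{\left(K,M \right)} = - 5 M + M K^{2}$ ($B{\left(K,M \right)} = K M K - 5 M = M K^{2} - 5 M = - 5 M + M K^{2}$)
$T{\left(g \right)} = -1$ ($T{\left(g \right)} = \frac{1}{1 \left(-5 + \left(-2\right)^{2}\right)} = \frac{1}{1 \left(-5 + 4\right)} = \frac{1}{1 \left(-1\right)} = \frac{1}{-1} = -1$)
$- 502 T{\left(\frac{1}{1 - 4} \right)} = \left(-502\right) \left(-1\right) = 502$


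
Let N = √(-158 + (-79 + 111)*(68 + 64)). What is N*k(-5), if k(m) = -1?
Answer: -√4066 ≈ -63.765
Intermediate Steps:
N = √4066 (N = √(-158 + 32*132) = √(-158 + 4224) = √4066 ≈ 63.765)
N*k(-5) = √4066*(-1) = -√4066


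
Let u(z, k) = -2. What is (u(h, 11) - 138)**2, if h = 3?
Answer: 19600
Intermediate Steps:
(u(h, 11) - 138)**2 = (-2 - 138)**2 = (-140)**2 = 19600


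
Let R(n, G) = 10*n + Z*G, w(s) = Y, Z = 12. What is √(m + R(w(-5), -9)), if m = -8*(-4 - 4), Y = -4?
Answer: 2*I*√21 ≈ 9.1651*I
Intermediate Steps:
w(s) = -4
R(n, G) = 10*n + 12*G
m = 64 (m = -8*(-8) = 64)
√(m + R(w(-5), -9)) = √(64 + (10*(-4) + 12*(-9))) = √(64 + (-40 - 108)) = √(64 - 148) = √(-84) = 2*I*√21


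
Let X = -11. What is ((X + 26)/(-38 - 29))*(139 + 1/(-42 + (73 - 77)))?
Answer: -95895/3082 ≈ -31.115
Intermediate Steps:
((X + 26)/(-38 - 29))*(139 + 1/(-42 + (73 - 77))) = ((-11 + 26)/(-38 - 29))*(139 + 1/(-42 + (73 - 77))) = (15/(-67))*(139 + 1/(-42 - 4)) = (15*(-1/67))*(139 + 1/(-46)) = -15*(139 - 1/46)/67 = -15/67*6393/46 = -95895/3082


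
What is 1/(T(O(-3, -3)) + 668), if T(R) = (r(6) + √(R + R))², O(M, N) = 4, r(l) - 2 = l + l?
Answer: 109/94264 - 7*√2/94264 ≈ 0.0010513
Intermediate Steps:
r(l) = 2 + 2*l (r(l) = 2 + (l + l) = 2 + 2*l)
T(R) = (14 + √2*√R)² (T(R) = ((2 + 2*6) + √(R + R))² = ((2 + 12) + √(2*R))² = (14 + √2*√R)²)
1/(T(O(-3, -3)) + 668) = 1/((14 + √2*√4)² + 668) = 1/((14 + √2*2)² + 668) = 1/((14 + 2*√2)² + 668) = 1/(668 + (14 + 2*√2)²)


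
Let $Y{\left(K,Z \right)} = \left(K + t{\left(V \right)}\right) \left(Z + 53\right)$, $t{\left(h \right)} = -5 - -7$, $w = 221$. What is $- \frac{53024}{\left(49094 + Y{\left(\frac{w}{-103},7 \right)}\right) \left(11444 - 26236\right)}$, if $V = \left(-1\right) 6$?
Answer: $\frac{341342}{4674070459} \approx 7.3029 \cdot 10^{-5}$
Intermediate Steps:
$V = -6$
$t{\left(h \right)} = 2$ ($t{\left(h \right)} = -5 + 7 = 2$)
$Y{\left(K,Z \right)} = \left(2 + K\right) \left(53 + Z\right)$ ($Y{\left(K,Z \right)} = \left(K + 2\right) \left(Z + 53\right) = \left(2 + K\right) \left(53 + Z\right)$)
$- \frac{53024}{\left(49094 + Y{\left(\frac{w}{-103},7 \right)}\right) \left(11444 - 26236\right)} = - \frac{53024}{\left(49094 + \left(106 + 2 \cdot 7 + 53 \frac{221}{-103} + \frac{221}{-103} \cdot 7\right)\right) \left(11444 - 26236\right)} = - \frac{53024}{\left(49094 + \left(106 + 14 + 53 \cdot 221 \left(- \frac{1}{103}\right) + 221 \left(- \frac{1}{103}\right) 7\right)\right) \left(-14792\right)} = - \frac{53024}{\left(49094 + \left(106 + 14 + 53 \left(- \frac{221}{103}\right) - \frac{1547}{103}\right)\right) \left(-14792\right)} = - \frac{53024}{\left(49094 + \left(106 + 14 - \frac{11713}{103} - \frac{1547}{103}\right)\right) \left(-14792\right)} = - \frac{53024}{\left(49094 - \frac{900}{103}\right) \left(-14792\right)} = - \frac{53024}{\frac{5055782}{103} \left(-14792\right)} = - \frac{53024}{- \frac{74785127344}{103}} = \left(-53024\right) \left(- \frac{103}{74785127344}\right) = \frac{341342}{4674070459}$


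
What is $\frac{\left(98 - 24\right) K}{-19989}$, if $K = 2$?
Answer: $- \frac{148}{19989} \approx -0.0074041$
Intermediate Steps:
$\frac{\left(98 - 24\right) K}{-19989} = \frac{\left(98 - 24\right) 2}{-19989} = 74 \cdot 2 \left(- \frac{1}{19989}\right) = 148 \left(- \frac{1}{19989}\right) = - \frac{148}{19989}$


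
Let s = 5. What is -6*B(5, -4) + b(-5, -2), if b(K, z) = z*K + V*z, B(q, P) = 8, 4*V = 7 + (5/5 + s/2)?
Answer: -173/4 ≈ -43.250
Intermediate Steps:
V = 21/8 (V = (7 + (5/5 + 5/2))/4 = (7 + (5*(1/5) + 5*(1/2)))/4 = (7 + (1 + 5/2))/4 = (7 + 7/2)/4 = (1/4)*(21/2) = 21/8 ≈ 2.6250)
b(K, z) = 21*z/8 + K*z (b(K, z) = z*K + 21*z/8 = K*z + 21*z/8 = 21*z/8 + K*z)
-6*B(5, -4) + b(-5, -2) = -6*8 + (1/8)*(-2)*(21 + 8*(-5)) = -48 + (1/8)*(-2)*(21 - 40) = -48 + (1/8)*(-2)*(-19) = -48 + 19/4 = -173/4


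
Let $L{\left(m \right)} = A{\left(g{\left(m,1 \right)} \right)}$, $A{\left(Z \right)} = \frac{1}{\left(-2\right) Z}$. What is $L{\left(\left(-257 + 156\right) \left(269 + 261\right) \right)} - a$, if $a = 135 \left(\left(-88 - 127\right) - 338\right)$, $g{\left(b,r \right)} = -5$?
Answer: $\frac{746551}{10} \approx 74655.0$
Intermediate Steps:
$a = -74655$ ($a = 135 \left(\left(-88 - 127\right) - 338\right) = 135 \left(-215 - 338\right) = 135 \left(-553\right) = -74655$)
$A{\left(Z \right)} = - \frac{1}{2 Z}$
$L{\left(m \right)} = \frac{1}{10}$ ($L{\left(m \right)} = - \frac{1}{2 \left(-5\right)} = \left(- \frac{1}{2}\right) \left(- \frac{1}{5}\right) = \frac{1}{10}$)
$L{\left(\left(-257 + 156\right) \left(269 + 261\right) \right)} - a = \frac{1}{10} - -74655 = \frac{1}{10} + 74655 = \frac{746551}{10}$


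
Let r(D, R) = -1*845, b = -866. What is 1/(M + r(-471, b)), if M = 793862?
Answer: 1/793017 ≈ 1.2610e-6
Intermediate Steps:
r(D, R) = -845
1/(M + r(-471, b)) = 1/(793862 - 845) = 1/793017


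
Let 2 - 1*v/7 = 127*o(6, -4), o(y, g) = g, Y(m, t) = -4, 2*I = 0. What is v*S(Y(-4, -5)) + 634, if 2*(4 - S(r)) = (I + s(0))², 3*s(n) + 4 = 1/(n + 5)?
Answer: 180751/15 ≈ 12050.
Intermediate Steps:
I = 0 (I = (½)*0 = 0)
s(n) = -4/3 + 1/(3*(5 + n)) (s(n) = -4/3 + 1/(3*(n + 5)) = -4/3 + 1/(3*(5 + n)))
S(r) = 1439/450 (S(r) = 4 - (0 + (-19 - 4*0)/(3*(5 + 0)))²/2 = 4 - (0 + (⅓)*(-19 + 0)/5)²/2 = 4 - (0 + (⅓)*(⅕)*(-19))²/2 = 4 - (0 - 19/15)²/2 = 4 - (-19/15)²/2 = 4 - ½*361/225 = 4 - 361/450 = 1439/450)
v = 3570 (v = 14 - 889*(-4) = 14 - 7*(-508) = 14 + 3556 = 3570)
v*S(Y(-4, -5)) + 634 = 3570*(1439/450) + 634 = 171241/15 + 634 = 180751/15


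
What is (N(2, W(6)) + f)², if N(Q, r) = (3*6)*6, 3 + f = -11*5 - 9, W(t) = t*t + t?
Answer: 1681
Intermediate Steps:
W(t) = t + t² (W(t) = t² + t = t + t²)
f = -67 (f = -3 + (-11*5 - 9) = -3 + (-55 - 9) = -3 - 64 = -67)
N(Q, r) = 108 (N(Q, r) = 18*6 = 108)
(N(2, W(6)) + f)² = (108 - 67)² = 41² = 1681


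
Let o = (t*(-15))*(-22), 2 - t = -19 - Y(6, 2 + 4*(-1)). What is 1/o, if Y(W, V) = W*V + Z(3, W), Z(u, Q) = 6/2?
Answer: 1/3960 ≈ 0.00025253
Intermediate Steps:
Z(u, Q) = 3 (Z(u, Q) = 6*(1/2) = 3)
Y(W, V) = 3 + V*W (Y(W, V) = W*V + 3 = V*W + 3 = 3 + V*W)
t = 12 (t = 2 - (-19 - (3 + (2 + 4*(-1))*6)) = 2 - (-19 - (3 + (2 - 4)*6)) = 2 - (-19 - (3 - 2*6)) = 2 - (-19 - (3 - 12)) = 2 - (-19 - 1*(-9)) = 2 - (-19 + 9) = 2 - 1*(-10) = 2 + 10 = 12)
o = 3960 (o = (12*(-15))*(-22) = -180*(-22) = 3960)
1/o = 1/3960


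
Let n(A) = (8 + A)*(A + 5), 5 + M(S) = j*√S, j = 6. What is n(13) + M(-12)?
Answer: 373 + 12*I*√3 ≈ 373.0 + 20.785*I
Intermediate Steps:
M(S) = -5 + 6*√S
n(A) = (5 + A)*(8 + A) (n(A) = (8 + A)*(5 + A) = (5 + A)*(8 + A))
n(13) + M(-12) = (40 + 13² + 13*13) + (-5 + 6*√(-12)) = (40 + 169 + 169) + (-5 + 6*(2*I*√3)) = 378 + (-5 + 12*I*√3) = 373 + 12*I*√3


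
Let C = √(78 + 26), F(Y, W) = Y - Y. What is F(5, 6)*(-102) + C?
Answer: 2*√26 ≈ 10.198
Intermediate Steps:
F(Y, W) = 0
C = 2*√26 (C = √104 = 2*√26 ≈ 10.198)
F(5, 6)*(-102) + C = 0*(-102) + 2*√26 = 0 + 2*√26 = 2*√26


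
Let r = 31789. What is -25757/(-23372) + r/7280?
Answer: 232620867/42537040 ≈ 5.4687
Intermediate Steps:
-25757/(-23372) + r/7280 = -25757/(-23372) + 31789/7280 = -25757*(-1/23372) + 31789*(1/7280) = 25757/23372 + 31789/7280 = 232620867/42537040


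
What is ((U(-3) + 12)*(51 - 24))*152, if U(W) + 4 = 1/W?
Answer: 31464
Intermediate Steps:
U(W) = -4 + 1/W
((U(-3) + 12)*(51 - 24))*152 = (((-4 + 1/(-3)) + 12)*(51 - 24))*152 = (((-4 - ⅓) + 12)*27)*152 = ((-13/3 + 12)*27)*152 = ((23/3)*27)*152 = 207*152 = 31464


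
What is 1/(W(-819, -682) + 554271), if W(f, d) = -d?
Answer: 1/554953 ≈ 1.8020e-6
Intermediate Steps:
1/(W(-819, -682) + 554271) = 1/(-1*(-682) + 554271) = 1/(682 + 554271) = 1/554953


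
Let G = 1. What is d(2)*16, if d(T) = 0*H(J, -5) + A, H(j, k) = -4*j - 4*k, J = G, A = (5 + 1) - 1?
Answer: 80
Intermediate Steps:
A = 5 (A = 6 - 1 = 5)
J = 1
d(T) = 5 (d(T) = 0*(-4*1 - 4*(-5)) + 5 = 0*(-4 + 20) + 5 = 0*16 + 5 = 0 + 5 = 5)
d(2)*16 = 5*16 = 80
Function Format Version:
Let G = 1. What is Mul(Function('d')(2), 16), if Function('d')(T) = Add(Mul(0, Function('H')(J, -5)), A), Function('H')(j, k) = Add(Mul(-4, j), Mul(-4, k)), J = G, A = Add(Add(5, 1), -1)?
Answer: 80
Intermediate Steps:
A = 5 (A = Add(6, -1) = 5)
J = 1
Function('d')(T) = 5 (Function('d')(T) = Add(Mul(0, Add(Mul(-4, 1), Mul(-4, -5))), 5) = Add(Mul(0, Add(-4, 20)), 5) = Add(Mul(0, 16), 5) = Add(0, 5) = 5)
Mul(Function('d')(2), 16) = Mul(5, 16) = 80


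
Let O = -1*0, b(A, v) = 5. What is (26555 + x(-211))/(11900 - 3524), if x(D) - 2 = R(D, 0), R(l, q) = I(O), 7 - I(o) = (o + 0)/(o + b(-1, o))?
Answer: 6641/2094 ≈ 3.1714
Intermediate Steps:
O = 0
I(o) = 7 - o/(5 + o) (I(o) = 7 - (o + 0)/(o + 5) = 7 - o/(5 + o))
R(l, q) = 7 (R(l, q) = (35 + 6*0)/(5 + 0) = (35 + 0)/5 = (⅕)*35 = 7)
x(D) = 9 (x(D) = 2 + 7 = 9)
(26555 + x(-211))/(11900 - 3524) = (26555 + 9)/(11900 - 3524) = 26564/8376 = 26564*(1/8376) = 6641/2094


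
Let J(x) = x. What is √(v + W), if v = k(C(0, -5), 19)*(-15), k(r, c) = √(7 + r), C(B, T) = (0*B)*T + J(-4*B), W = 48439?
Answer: √(48439 - 15*√7) ≈ 220.00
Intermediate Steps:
C(B, T) = -4*B (C(B, T) = (0*B)*T - 4*B = 0*T - 4*B = 0 - 4*B = -4*B)
v = -15*√7 (v = √(7 - 4*0)*(-15) = √(7 + 0)*(-15) = √7*(-15) = -15*√7 ≈ -39.686)
√(v + W) = √(-15*√7 + 48439) = √(48439 - 15*√7)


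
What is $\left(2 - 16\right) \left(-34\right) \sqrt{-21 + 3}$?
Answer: $1428 i \sqrt{2} \approx 2019.5 i$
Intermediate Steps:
$\left(2 - 16\right) \left(-34\right) \sqrt{-21 + 3} = \left(2 - 16\right) \left(-34\right) \sqrt{-18} = \left(-14\right) \left(-34\right) 3 i \sqrt{2} = 476 \cdot 3 i \sqrt{2} = 1428 i \sqrt{2}$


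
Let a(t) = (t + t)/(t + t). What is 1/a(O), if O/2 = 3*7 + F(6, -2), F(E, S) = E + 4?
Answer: 1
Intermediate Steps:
F(E, S) = 4 + E
O = 62 (O = 2*(3*7 + (4 + 6)) = 2*(21 + 10) = 2*31 = 62)
a(t) = 1 (a(t) = (2*t)/((2*t)) = (2*t)*(1/(2*t)) = 1)
1/a(O) = 1/1 = 1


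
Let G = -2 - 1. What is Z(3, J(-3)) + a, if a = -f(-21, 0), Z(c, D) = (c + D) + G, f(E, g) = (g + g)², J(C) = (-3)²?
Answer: 9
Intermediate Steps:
J(C) = 9
f(E, g) = 4*g² (f(E, g) = (2*g)² = 4*g²)
G = -3
Z(c, D) = -3 + D + c (Z(c, D) = (c + D) - 3 = (D + c) - 3 = -3 + D + c)
a = 0 (a = -4*0² = -4*0 = -1*0 = 0)
Z(3, J(-3)) + a = (-3 + 9 + 3) + 0 = 9 + 0 = 9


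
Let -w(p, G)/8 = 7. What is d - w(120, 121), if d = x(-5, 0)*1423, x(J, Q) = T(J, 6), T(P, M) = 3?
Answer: 4325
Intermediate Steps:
w(p, G) = -56 (w(p, G) = -8*7 = -56)
x(J, Q) = 3
d = 4269 (d = 3*1423 = 4269)
d - w(120, 121) = 4269 - 1*(-56) = 4269 + 56 = 4325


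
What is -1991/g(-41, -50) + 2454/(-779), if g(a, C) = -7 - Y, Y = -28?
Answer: -1602523/16359 ≈ -97.960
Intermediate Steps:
g(a, C) = 21 (g(a, C) = -7 - 1*(-28) = -7 + 28 = 21)
-1991/g(-41, -50) + 2454/(-779) = -1991/21 + 2454/(-779) = -1991*1/21 + 2454*(-1/779) = -1991/21 - 2454/779 = -1602523/16359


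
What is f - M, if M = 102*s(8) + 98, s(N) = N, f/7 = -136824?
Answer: -958682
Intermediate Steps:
f = -957768 (f = 7*(-136824) = -957768)
M = 914 (M = 102*8 + 98 = 816 + 98 = 914)
f - M = -957768 - 1*914 = -957768 - 914 = -958682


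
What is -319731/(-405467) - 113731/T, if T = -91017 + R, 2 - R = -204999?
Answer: -9669949073/46216750528 ≈ -0.20923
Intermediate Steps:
R = 205001 (R = 2 - 1*(-204999) = 2 + 204999 = 205001)
T = 113984 (T = -91017 + 205001 = 113984)
-319731/(-405467) - 113731/T = -319731/(-405467) - 113731/113984 = -319731*(-1/405467) - 113731*1/113984 = 319731/405467 - 113731/113984 = -9669949073/46216750528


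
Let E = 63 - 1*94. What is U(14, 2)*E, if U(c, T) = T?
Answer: -62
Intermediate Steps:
E = -31 (E = 63 - 94 = -31)
U(14, 2)*E = 2*(-31) = -62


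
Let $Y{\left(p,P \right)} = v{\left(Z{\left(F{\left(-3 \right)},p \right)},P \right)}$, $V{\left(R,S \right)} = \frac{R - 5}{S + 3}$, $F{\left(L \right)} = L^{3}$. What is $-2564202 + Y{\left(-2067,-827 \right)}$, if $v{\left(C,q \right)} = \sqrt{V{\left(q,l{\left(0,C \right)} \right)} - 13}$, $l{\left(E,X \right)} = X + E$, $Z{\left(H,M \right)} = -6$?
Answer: $-2564202 + \frac{\sqrt{2379}}{3} \approx -2.5642 \cdot 10^{6}$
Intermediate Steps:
$l{\left(E,X \right)} = E + X$
$V{\left(R,S \right)} = \frac{-5 + R}{3 + S}$
$v{\left(C,q \right)} = \sqrt{-13 + \frac{-5 + q}{3 + C}}$ ($v{\left(C,q \right)} = \sqrt{\frac{-5 + q}{3 + \left(0 + C\right)} - 13} = \sqrt{\frac{-5 + q}{3 + C} - 13} = \sqrt{-13 + \frac{-5 + q}{3 + C}}$)
$Y{\left(p,P \right)} = \sqrt{- \frac{34}{3} - \frac{P}{3}}$ ($Y{\left(p,P \right)} = \sqrt{\frac{-44 + P - -78}{3 - 6}} = \sqrt{\frac{-44 + P + 78}{-3}} = \sqrt{- \frac{34 + P}{3}} = \sqrt{- \frac{34}{3} - \frac{P}{3}}$)
$-2564202 + Y{\left(-2067,-827 \right)} = -2564202 + \frac{\sqrt{-102 - -2481}}{3} = -2564202 + \frac{\sqrt{-102 + 2481}}{3} = -2564202 + \frac{\sqrt{2379}}{3}$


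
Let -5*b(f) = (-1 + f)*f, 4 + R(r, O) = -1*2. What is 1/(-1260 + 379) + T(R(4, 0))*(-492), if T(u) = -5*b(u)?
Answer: -18204985/881 ≈ -20664.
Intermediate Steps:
R(r, O) = -6 (R(r, O) = -4 - 1*2 = -4 - 2 = -6)
b(f) = -f*(-1 + f)/5 (b(f) = -(-1 + f)*f/5 = -f*(-1 + f)/5)
T(u) = -u*(1 - u)
1/(-1260 + 379) + T(R(4, 0))*(-492) = 1/(-1260 + 379) - 6*(-1 - 6)*(-492) = 1/(-881) - 6*(-7)*(-492) = -1/881 + 42*(-492) = -1/881 - 20664 = -18204985/881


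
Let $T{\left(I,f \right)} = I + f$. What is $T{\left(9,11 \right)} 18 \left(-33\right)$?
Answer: $-11880$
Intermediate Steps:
$T{\left(9,11 \right)} 18 \left(-33\right) = \left(9 + 11\right) 18 \left(-33\right) = 20 \cdot 18 \left(-33\right) = 360 \left(-33\right) = -11880$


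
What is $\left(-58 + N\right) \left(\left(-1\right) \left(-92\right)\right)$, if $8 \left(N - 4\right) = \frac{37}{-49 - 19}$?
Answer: $- \frac{676499}{136} \approx -4974.3$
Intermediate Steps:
$N = \frac{2139}{544}$ ($N = 4 + \frac{37 \frac{1}{-49 - 19}}{8} = 4 + \frac{37 \frac{1}{-68}}{8} = 4 + \frac{37 \left(- \frac{1}{68}\right)}{8} = 4 + \frac{1}{8} \left(- \frac{37}{68}\right) = 4 - \frac{37}{544} = \frac{2139}{544} \approx 3.932$)
$\left(-58 + N\right) \left(\left(-1\right) \left(-92\right)\right) = \left(-58 + \frac{2139}{544}\right) \left(\left(-1\right) \left(-92\right)\right) = \left(- \frac{29413}{544}\right) 92 = - \frac{676499}{136}$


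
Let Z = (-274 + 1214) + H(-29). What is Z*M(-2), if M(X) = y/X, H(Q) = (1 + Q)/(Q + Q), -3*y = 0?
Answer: 0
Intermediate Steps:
y = 0 (y = -1/3*0 = 0)
H(Q) = (1 + Q)/(2*Q) (H(Q) = (1 + Q)/((2*Q)) = (1 + Q)*(1/(2*Q)) = (1 + Q)/(2*Q))
M(X) = 0 (M(X) = 0/X = 0)
Z = 27274/29 (Z = (-274 + 1214) + (1/2)*(1 - 29)/(-29) = 940 + (1/2)*(-1/29)*(-28) = 940 + 14/29 = 27274/29 ≈ 940.48)
Z*M(-2) = (27274/29)*0 = 0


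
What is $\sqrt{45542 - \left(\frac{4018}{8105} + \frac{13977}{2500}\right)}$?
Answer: $\frac{\sqrt{299130082927743}}{81050} \approx 213.39$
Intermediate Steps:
$\sqrt{45542 - \left(\frac{4018}{8105} + \frac{13977}{2500}\right)} = \sqrt{45542 - \frac{24665717}{4052500}} = \sqrt{\frac{184534289283}{4052500}} = \frac{\sqrt{299130082927743}}{81050}$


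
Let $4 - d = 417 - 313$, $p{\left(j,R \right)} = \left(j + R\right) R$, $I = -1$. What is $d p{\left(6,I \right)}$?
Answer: $500$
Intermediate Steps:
$p{\left(j,R \right)} = R \left(R + j\right)$ ($p{\left(j,R \right)} = \left(R + j\right) R = R \left(R + j\right)$)
$d = -100$ ($d = 4 - \left(417 - 313\right) = 4 - 104 = -100$)
$d p{\left(6,I \right)} = - 100 \left(- (-1 + 6)\right) = - 100 \left(\left(-1\right) 5\right) = \left(-100\right) \left(-5\right) = 500$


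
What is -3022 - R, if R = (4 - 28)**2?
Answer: -3598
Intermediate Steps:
R = 576 (R = (-24)**2 = 576)
-3022 - R = -3022 - 1*576 = -3022 - 576 = -3598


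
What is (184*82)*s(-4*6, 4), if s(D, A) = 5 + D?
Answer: -286672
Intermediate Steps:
(184*82)*s(-4*6, 4) = (184*82)*(5 - 4*6) = 15088*(5 - 24) = 15088*(-19) = -286672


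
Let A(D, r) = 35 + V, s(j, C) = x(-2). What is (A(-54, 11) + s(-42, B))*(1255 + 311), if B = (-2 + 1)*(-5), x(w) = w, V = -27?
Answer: 9396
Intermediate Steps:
B = 5 (B = -1*(-5) = 5)
s(j, C) = -2
A(D, r) = 8 (A(D, r) = 35 - 27 = 8)
(A(-54, 11) + s(-42, B))*(1255 + 311) = (8 - 2)*(1255 + 311) = 6*1566 = 9396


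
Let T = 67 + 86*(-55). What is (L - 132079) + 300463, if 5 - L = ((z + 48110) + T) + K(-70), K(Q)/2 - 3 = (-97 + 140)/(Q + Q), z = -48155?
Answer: 12116413/70 ≈ 1.7309e+5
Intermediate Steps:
T = -4663 (T = 67 - 4730 = -4663)
K(Q) = 6 + 43/Q (K(Q) = 6 + 2*((-97 + 140)/(Q + Q)) = 6 + 2*(43/((2*Q))) = 6 + 2*(43*(1/(2*Q))) = 6 + 2*(43/(2*Q)) = 6 + 43/Q)
L = 329533/70 (L = 5 - (((-48155 + 48110) - 4663) + (6 + 43/(-70))) = 5 - ((-45 - 4663) + (6 + 43*(-1/70))) = 5 - (-4708 + (6 - 43/70)) = 5 - (-4708 + 377/70) = 5 - 1*(-329183/70) = 5 + 329183/70 = 329533/70 ≈ 4707.6)
(L - 132079) + 300463 = (329533/70 - 132079) + 300463 = -8915997/70 + 300463 = 12116413/70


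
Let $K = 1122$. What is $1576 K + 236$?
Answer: $1768508$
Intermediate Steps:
$1576 K + 236 = 1576 \cdot 1122 + 236 = 1768272 + 236 = 1768508$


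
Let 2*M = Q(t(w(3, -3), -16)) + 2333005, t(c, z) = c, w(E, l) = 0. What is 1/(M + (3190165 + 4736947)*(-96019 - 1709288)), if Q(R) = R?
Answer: -2/28621739233763 ≈ -6.9877e-14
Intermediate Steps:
M = 2333005/2 (M = (0 + 2333005)/2 = (½)*2333005 = 2333005/2 ≈ 1.1665e+6)
1/(M + (3190165 + 4736947)*(-96019 - 1709288)) = 1/(2333005/2 + (3190165 + 4736947)*(-96019 - 1709288)) = 1/(2333005/2 + 7927112*(-1805307)) = 1/(2333005/2 - 14310870783384) = 1/(-28621739233763/2) = -2/28621739233763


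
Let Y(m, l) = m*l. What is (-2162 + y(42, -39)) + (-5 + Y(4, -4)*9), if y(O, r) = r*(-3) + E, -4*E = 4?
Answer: -2195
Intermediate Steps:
Y(m, l) = l*m
E = -1 (E = -¼*4 = -1)
y(O, r) = -1 - 3*r (y(O, r) = r*(-3) - 1 = -3*r - 1 = -1 - 3*r)
(-2162 + y(42, -39)) + (-5 + Y(4, -4)*9) = (-2162 + (-1 - 3*(-39))) + (-5 - 4*4*9) = (-2162 + (-1 + 117)) + (-5 - 16*9) = (-2162 + 116) + (-5 - 144) = -2046 - 149 = -2195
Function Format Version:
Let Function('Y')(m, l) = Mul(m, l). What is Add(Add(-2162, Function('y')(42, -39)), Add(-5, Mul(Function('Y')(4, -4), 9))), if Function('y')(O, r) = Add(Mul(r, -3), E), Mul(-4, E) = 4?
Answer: -2195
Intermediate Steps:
Function('Y')(m, l) = Mul(l, m)
E = -1 (E = Mul(Rational(-1, 4), 4) = -1)
Function('y')(O, r) = Add(-1, Mul(-3, r)) (Function('y')(O, r) = Add(Mul(r, -3), -1) = Add(Mul(-3, r), -1) = Add(-1, Mul(-3, r)))
Add(Add(-2162, Function('y')(42, -39)), Add(-5, Mul(Function('Y')(4, -4), 9))) = Add(Add(-2162, Add(-1, Mul(-3, -39))), Add(-5, Mul(Mul(-4, 4), 9))) = Add(Add(-2162, Add(-1, 117)), Add(-5, Mul(-16, 9))) = Add(Add(-2162, 116), Add(-5, -144)) = Add(-2046, -149) = -2195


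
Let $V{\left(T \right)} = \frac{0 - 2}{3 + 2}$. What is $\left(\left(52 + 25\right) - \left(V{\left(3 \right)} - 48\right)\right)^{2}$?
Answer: $\frac{393129}{25} \approx 15725.0$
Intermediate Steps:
$V{\left(T \right)} = - \frac{2}{5}$
$\left(\left(52 + 25\right) - \left(V{\left(3 \right)} - 48\right)\right)^{2} = \left(\left(52 + 25\right) - \left(- \frac{2}{5} - 48\right)\right)^{2} = \left(77 - - \frac{242}{5}\right)^{2} = \left(77 + \frac{242}{5}\right)^{2} = \left(\frac{627}{5}\right)^{2} = \frac{393129}{25}$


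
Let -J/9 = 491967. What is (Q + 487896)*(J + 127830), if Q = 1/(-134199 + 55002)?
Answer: -55382220210020701/26399 ≈ -2.0979e+12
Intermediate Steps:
Q = -1/79197 (Q = 1/(-79197) = -1/79197 ≈ -1.2627e-5)
J = -4427703 (J = -9*491967 = -4427703)
(Q + 487896)*(J + 127830) = (-1/79197 + 487896)*(-4427703 + 127830) = (38639899511/79197)*(-4299873) = -55382220210020701/26399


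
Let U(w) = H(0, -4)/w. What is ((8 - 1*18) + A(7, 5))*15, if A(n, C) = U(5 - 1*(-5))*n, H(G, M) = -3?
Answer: -363/2 ≈ -181.50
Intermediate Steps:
U(w) = -3/w
A(n, C) = -3*n/10 (A(n, C) = (-3/(5 - 1*(-5)))*n = (-3/(5 + 5))*n = (-3/10)*n = (-3*⅒)*n = -3*n/10)
((8 - 1*18) + A(7, 5))*15 = ((8 - 1*18) - 3/10*7)*15 = ((8 - 18) - 21/10)*15 = (-10 - 21/10)*15 = -121/10*15 = -363/2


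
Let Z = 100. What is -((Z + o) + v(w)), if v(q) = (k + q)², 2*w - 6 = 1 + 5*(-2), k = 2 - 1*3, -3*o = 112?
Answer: -827/12 ≈ -68.917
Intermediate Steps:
o = -112/3 (o = -⅓*112 = -112/3 ≈ -37.333)
k = -1 (k = 2 - 3 = -1)
w = -3/2 (w = 3 + (1 + 5*(-2))/2 = 3 + (1 - 10)/2 = 3 + (½)*(-9) = 3 - 9/2 = -3/2 ≈ -1.5000)
v(q) = (-1 + q)²
-((Z + o) + v(w)) = -((100 - 112/3) + (-1 - 3/2)²) = -(188/3 + (-5/2)²) = -(188/3 + 25/4) = -1*827/12 = -827/12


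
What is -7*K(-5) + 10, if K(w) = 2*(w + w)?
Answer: 150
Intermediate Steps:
K(w) = 4*w (K(w) = 2*(2*w) = 4*w)
-7*K(-5) + 10 = -28*(-5) + 10 = -7*(-20) + 10 = 140 + 10 = 150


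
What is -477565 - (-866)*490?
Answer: -53225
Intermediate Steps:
-477565 - (-866)*490 = -477565 - 1*(-424340) = -477565 + 424340 = -53225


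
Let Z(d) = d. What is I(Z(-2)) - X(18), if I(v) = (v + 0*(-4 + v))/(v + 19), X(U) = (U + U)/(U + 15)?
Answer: -226/187 ≈ -1.2086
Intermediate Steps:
X(U) = 2*U/(15 + U) (X(U) = (2*U)/(15 + U) = 2*U/(15 + U))
I(v) = v/(19 + v) (I(v) = (v + 0)/(19 + v) = v/(19 + v))
I(Z(-2)) - X(18) = -2/(19 - 2) - 2*18/(15 + 18) = -2/17 - 2*18/33 = -2*1/17 - 2*18/33 = -2/17 - 1*12/11 = -2/17 - 12/11 = -226/187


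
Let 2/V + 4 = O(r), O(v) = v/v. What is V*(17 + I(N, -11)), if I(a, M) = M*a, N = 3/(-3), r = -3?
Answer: -56/3 ≈ -18.667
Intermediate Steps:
N = -1 (N = 3*(-⅓) = -1)
O(v) = 1
V = -⅔ (V = 2/(-4 + 1) = 2/(-3) = 2*(-⅓) = -⅔ ≈ -0.66667)
V*(17 + I(N, -11)) = -2*(17 - 11*(-1))/3 = -2*(17 + 11)/3 = -⅔*28 = -56/3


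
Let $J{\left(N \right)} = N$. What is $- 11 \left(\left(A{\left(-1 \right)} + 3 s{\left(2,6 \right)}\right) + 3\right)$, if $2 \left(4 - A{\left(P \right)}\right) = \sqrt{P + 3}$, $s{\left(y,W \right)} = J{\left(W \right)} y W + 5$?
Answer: $-2618 + \frac{11 \sqrt{2}}{2} \approx -2610.2$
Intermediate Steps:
$s{\left(y,W \right)} = 5 + y W^{2}$ ($s{\left(y,W \right)} = W y W + 5 = y W^{2} + 5 = 5 + y W^{2}$)
$A{\left(P \right)} = 4 - \frac{\sqrt{3 + P}}{2}$ ($A{\left(P \right)} = 4 - \frac{\sqrt{P + 3}}{2} = 4 - \frac{\sqrt{3 + P}}{2}$)
$- 11 \left(\left(A{\left(-1 \right)} + 3 s{\left(2,6 \right)}\right) + 3\right) = - 11 \left(\left(\left(4 - \frac{\sqrt{3 - 1}}{2}\right) + 3 \left(5 + 2 \cdot 6^{2}\right)\right) + 3\right) = - 11 \left(\left(\left(4 - \frac{\sqrt{2}}{2}\right) + 3 \left(5 + 2 \cdot 36\right)\right) + 3\right) = - 11 \left(\left(\left(4 - \frac{\sqrt{2}}{2}\right) + 3 \left(5 + 72\right)\right) + 3\right) = - 11 \left(\left(\left(4 - \frac{\sqrt{2}}{2}\right) + 3 \cdot 77\right) + 3\right) = - 11 \left(\left(\left(4 - \frac{\sqrt{2}}{2}\right) + 231\right) + 3\right) = - 11 \left(\left(235 - \frac{\sqrt{2}}{2}\right) + 3\right) = - 11 \left(238 - \frac{\sqrt{2}}{2}\right) = -2618 + \frac{11 \sqrt{2}}{2}$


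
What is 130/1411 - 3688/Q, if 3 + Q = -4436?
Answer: 5780838/6263429 ≈ 0.92295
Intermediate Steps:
Q = -4439 (Q = -3 - 4436 = -4439)
130/1411 - 3688/Q = 130/1411 - 3688/(-4439) = 130*(1/1411) - 3688*(-1/4439) = 130/1411 + 3688/4439 = 5780838/6263429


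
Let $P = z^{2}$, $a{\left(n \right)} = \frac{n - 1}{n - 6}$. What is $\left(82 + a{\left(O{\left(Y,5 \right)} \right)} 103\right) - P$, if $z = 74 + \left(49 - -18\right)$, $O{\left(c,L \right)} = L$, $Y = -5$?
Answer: $-20211$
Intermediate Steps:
$a{\left(n \right)} = \frac{-1 + n}{-6 + n}$
$z = 141$ ($z = 74 + \left(49 + 18\right) = 74 + 67 = 141$)
$P = 19881$ ($P = 141^{2} = 19881$)
$\left(82 + a{\left(O{\left(Y,5 \right)} \right)} 103\right) - P = \left(82 + \frac{-1 + 5}{-6 + 5} \cdot 103\right) - 19881 = \left(82 + \frac{1}{-1} \cdot 4 \cdot 103\right) - 19881 = \left(82 + \left(-1\right) 4 \cdot 103\right) - 19881 = \left(82 - 412\right) - 19881 = -330 - 19881 = -20211$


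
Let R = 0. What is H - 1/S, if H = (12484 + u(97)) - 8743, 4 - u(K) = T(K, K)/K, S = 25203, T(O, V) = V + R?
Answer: 94360031/25203 ≈ 3744.0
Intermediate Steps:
T(O, V) = V (T(O, V) = V + 0 = V)
u(K) = 3 (u(K) = 4 - K/K = 4 - 1*1 = 4 - 1 = 3)
H = 3744 (H = (12484 + 3) - 8743 = 12487 - 8743 = 3744)
H - 1/S = 3744 - 1/25203 = 94360031/25203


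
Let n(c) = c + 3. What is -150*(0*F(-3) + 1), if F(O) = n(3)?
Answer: -150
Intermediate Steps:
n(c) = 3 + c
F(O) = 6 (F(O) = 3 + 3 = 6)
-150*(0*F(-3) + 1) = -150*(0*6 + 1) = -150*(0 + 1) = -150*1 = -150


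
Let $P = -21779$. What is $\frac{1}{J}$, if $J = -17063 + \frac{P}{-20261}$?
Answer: $- \frac{20261}{345691664} \approx -5.861 \cdot 10^{-5}$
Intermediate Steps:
$J = - \frac{345691664}{20261}$ ($J = -17063 - \frac{21779}{-20261} = -17063 - - \frac{21779}{20261} = -17063 + \frac{21779}{20261} = - \frac{345691664}{20261} \approx -17062.0$)
$\frac{1}{J} = \frac{1}{- \frac{345691664}{20261}} = - \frac{20261}{345691664}$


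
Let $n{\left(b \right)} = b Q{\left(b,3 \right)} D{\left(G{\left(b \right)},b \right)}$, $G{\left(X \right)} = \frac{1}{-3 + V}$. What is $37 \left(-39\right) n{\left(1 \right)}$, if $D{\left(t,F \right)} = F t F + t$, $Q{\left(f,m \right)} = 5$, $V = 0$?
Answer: $4810$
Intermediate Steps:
$G{\left(X \right)} = - \frac{1}{3}$ ($G{\left(X \right)} = \frac{1}{-3 + 0} = \frac{1}{-3} = - \frac{1}{3}$)
$D{\left(t,F \right)} = t + t F^{2}$ ($D{\left(t,F \right)} = t F^{2} + t = t + t F^{2}$)
$n{\left(b \right)} = 5 b \left(- \frac{1}{3} - \frac{b^{2}}{3}\right)$ ($n{\left(b \right)} = b 5 \left(- \frac{1 + b^{2}}{3}\right) = 5 b \left(- \frac{1}{3} - \frac{b^{2}}{3}\right)$)
$37 \left(-39\right) n{\left(1 \right)} = 37 \left(-39\right) \frac{5}{3} \cdot 1 \left(-1 - 1^{2}\right) = - 1443 \cdot \frac{5}{3} \cdot 1 \left(-1 - 1\right) = - 1443 \cdot \frac{5}{3} \cdot 1 \left(-2\right) = \left(-1443\right) \left(- \frac{10}{3}\right) = 4810$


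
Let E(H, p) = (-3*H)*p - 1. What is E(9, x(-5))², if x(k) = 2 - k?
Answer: 36100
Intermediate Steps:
E(H, p) = -1 - 3*H*p (E(H, p) = -3*H*p - 1 = -1 - 3*H*p)
E(9, x(-5))² = (-1 - 3*9*(2 - 1*(-5)))² = (-1 - 3*9*(2 + 5))² = (-1 - 3*9*7)² = (-1 - 189)² = (-190)² = 36100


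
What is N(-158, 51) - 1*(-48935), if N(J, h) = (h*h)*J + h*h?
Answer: -359422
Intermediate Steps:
N(J, h) = h**2 + J*h**2 (N(J, h) = h**2*J + h**2 = J*h**2 + h**2 = h**2 + J*h**2)
N(-158, 51) - 1*(-48935) = 51**2*(1 - 158) - 1*(-48935) = 2601*(-157) + 48935 = -408357 + 48935 = -359422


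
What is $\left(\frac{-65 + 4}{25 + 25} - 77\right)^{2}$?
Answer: $\frac{15295921}{2500} \approx 6118.4$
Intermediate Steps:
$\left(\frac{-65 + 4}{25 + 25} - 77\right)^{2} = \left(- \frac{61}{50} - 77\right)^{2} = \left(- \frac{3911}{50}\right)^{2} = \frac{15295921}{2500}$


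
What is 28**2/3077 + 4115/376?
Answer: 12956639/1156952 ≈ 11.199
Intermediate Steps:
28**2/3077 + 4115/376 = 784*(1/3077) + 4115*(1/376) = 784/3077 + 4115/376 = 12956639/1156952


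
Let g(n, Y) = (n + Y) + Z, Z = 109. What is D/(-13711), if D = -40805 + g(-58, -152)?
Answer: 40906/13711 ≈ 2.9834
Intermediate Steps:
g(n, Y) = 109 + Y + n (g(n, Y) = (n + Y) + 109 = (Y + n) + 109 = 109 + Y + n)
D = -40906 (D = -40805 + (109 - 152 - 58) = -40805 - 101 = -40906)
D/(-13711) = -40906/(-13711) = -40906*(-1/13711) = 40906/13711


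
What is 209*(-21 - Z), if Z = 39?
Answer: -12540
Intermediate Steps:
209*(-21 - Z) = 209*(-21 - 1*39) = 209*(-21 - 39) = 209*(-60) = -12540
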